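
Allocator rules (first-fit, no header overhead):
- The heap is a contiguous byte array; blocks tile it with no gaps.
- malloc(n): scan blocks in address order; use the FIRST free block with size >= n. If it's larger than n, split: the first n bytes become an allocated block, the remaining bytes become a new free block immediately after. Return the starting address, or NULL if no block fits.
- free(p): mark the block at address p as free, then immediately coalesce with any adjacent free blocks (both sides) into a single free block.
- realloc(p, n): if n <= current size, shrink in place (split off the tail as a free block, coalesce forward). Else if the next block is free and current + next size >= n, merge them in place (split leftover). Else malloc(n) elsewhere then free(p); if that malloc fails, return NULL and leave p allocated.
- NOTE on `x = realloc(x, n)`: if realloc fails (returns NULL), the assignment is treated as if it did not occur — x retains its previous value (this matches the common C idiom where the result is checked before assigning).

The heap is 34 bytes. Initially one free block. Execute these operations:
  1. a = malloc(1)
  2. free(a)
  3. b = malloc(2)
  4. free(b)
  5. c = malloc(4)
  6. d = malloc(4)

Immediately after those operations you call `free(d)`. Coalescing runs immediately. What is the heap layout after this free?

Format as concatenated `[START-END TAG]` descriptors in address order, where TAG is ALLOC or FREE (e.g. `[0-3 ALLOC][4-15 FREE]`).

Op 1: a = malloc(1) -> a = 0; heap: [0-0 ALLOC][1-33 FREE]
Op 2: free(a) -> (freed a); heap: [0-33 FREE]
Op 3: b = malloc(2) -> b = 0; heap: [0-1 ALLOC][2-33 FREE]
Op 4: free(b) -> (freed b); heap: [0-33 FREE]
Op 5: c = malloc(4) -> c = 0; heap: [0-3 ALLOC][4-33 FREE]
Op 6: d = malloc(4) -> d = 4; heap: [0-3 ALLOC][4-7 ALLOC][8-33 FREE]
free(d): d = 4 -> block [4-7 ALLOC]; mark free, coalesce with adjacent free neighbors -> [0-3 ALLOC][4-33 FREE]

Answer: [0-3 ALLOC][4-33 FREE]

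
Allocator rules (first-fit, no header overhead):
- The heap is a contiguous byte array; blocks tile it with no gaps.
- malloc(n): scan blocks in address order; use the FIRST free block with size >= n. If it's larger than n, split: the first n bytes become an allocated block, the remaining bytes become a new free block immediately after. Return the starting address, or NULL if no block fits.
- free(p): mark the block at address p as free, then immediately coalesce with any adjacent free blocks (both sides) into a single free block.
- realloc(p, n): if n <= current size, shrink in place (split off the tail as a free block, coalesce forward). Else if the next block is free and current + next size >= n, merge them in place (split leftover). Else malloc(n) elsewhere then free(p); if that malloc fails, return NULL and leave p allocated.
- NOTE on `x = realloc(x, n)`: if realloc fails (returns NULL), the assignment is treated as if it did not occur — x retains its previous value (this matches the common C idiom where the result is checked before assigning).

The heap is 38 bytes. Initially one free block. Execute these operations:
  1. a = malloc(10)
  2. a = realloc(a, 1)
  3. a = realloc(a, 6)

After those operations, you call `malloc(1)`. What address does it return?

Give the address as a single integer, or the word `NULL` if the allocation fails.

Answer: 6

Derivation:
Op 1: a = malloc(10) -> a = 0; heap: [0-9 ALLOC][10-37 FREE]
Op 2: a = realloc(a, 1) -> a = 0; heap: [0-0 ALLOC][1-37 FREE]
Op 3: a = realloc(a, 6) -> a = 0; heap: [0-5 ALLOC][6-37 FREE]
malloc(1): first-fit scan over [0-5 ALLOC][6-37 FREE] -> 6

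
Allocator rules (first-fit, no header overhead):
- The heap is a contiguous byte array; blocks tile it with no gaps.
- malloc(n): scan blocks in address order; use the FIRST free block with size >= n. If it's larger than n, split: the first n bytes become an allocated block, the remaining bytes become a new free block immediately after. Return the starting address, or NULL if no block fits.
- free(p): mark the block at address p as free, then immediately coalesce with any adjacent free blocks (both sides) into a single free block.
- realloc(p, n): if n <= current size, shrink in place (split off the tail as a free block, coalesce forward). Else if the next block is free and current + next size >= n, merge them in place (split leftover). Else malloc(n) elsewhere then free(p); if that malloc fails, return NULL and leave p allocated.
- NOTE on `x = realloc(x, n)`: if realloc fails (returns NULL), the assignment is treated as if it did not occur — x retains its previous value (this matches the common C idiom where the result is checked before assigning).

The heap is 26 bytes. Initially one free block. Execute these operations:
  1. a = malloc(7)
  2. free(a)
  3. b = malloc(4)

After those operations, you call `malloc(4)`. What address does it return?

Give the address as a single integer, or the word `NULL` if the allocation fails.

Op 1: a = malloc(7) -> a = 0; heap: [0-6 ALLOC][7-25 FREE]
Op 2: free(a) -> (freed a); heap: [0-25 FREE]
Op 3: b = malloc(4) -> b = 0; heap: [0-3 ALLOC][4-25 FREE]
malloc(4): first-fit scan over [0-3 ALLOC][4-25 FREE] -> 4

Answer: 4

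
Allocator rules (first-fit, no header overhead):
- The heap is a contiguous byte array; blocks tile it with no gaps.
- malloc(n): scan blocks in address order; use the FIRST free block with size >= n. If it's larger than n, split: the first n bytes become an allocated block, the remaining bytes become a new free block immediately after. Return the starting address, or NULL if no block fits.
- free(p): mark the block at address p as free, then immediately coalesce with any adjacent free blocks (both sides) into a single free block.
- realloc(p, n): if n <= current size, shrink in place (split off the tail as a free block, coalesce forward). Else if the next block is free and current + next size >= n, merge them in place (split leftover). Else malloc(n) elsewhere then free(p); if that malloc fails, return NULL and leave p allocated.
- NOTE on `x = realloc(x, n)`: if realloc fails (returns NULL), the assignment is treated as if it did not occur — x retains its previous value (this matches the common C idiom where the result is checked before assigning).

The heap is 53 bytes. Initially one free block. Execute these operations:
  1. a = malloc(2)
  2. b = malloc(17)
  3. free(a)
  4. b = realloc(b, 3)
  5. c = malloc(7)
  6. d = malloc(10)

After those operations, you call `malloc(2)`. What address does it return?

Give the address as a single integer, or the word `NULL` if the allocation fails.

Answer: 0

Derivation:
Op 1: a = malloc(2) -> a = 0; heap: [0-1 ALLOC][2-52 FREE]
Op 2: b = malloc(17) -> b = 2; heap: [0-1 ALLOC][2-18 ALLOC][19-52 FREE]
Op 3: free(a) -> (freed a); heap: [0-1 FREE][2-18 ALLOC][19-52 FREE]
Op 4: b = realloc(b, 3) -> b = 2; heap: [0-1 FREE][2-4 ALLOC][5-52 FREE]
Op 5: c = malloc(7) -> c = 5; heap: [0-1 FREE][2-4 ALLOC][5-11 ALLOC][12-52 FREE]
Op 6: d = malloc(10) -> d = 12; heap: [0-1 FREE][2-4 ALLOC][5-11 ALLOC][12-21 ALLOC][22-52 FREE]
malloc(2): first-fit scan over [0-1 FREE][2-4 ALLOC][5-11 ALLOC][12-21 ALLOC][22-52 FREE] -> 0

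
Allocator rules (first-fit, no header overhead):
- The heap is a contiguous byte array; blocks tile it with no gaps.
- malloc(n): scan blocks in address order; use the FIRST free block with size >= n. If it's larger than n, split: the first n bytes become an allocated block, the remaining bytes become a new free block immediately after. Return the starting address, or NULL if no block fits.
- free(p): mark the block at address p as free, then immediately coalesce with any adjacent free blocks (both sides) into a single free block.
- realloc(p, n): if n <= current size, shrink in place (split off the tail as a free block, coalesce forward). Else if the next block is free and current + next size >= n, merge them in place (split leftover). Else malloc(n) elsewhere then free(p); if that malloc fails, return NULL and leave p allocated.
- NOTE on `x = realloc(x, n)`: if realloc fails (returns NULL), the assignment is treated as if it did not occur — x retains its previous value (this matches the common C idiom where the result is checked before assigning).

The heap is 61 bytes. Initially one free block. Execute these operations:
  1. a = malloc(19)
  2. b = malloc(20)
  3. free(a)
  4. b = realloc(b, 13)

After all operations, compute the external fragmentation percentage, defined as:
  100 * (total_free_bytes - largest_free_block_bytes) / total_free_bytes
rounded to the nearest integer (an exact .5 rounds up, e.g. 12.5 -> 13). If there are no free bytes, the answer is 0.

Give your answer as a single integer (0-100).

Op 1: a = malloc(19) -> a = 0; heap: [0-18 ALLOC][19-60 FREE]
Op 2: b = malloc(20) -> b = 19; heap: [0-18 ALLOC][19-38 ALLOC][39-60 FREE]
Op 3: free(a) -> (freed a); heap: [0-18 FREE][19-38 ALLOC][39-60 FREE]
Op 4: b = realloc(b, 13) -> b = 19; heap: [0-18 FREE][19-31 ALLOC][32-60 FREE]
Free blocks: [19 29] total_free=48 largest=29 -> 100*(48-29)/48 = 1900/48 ≈ 39.583 -> rounds to 40

Answer: 40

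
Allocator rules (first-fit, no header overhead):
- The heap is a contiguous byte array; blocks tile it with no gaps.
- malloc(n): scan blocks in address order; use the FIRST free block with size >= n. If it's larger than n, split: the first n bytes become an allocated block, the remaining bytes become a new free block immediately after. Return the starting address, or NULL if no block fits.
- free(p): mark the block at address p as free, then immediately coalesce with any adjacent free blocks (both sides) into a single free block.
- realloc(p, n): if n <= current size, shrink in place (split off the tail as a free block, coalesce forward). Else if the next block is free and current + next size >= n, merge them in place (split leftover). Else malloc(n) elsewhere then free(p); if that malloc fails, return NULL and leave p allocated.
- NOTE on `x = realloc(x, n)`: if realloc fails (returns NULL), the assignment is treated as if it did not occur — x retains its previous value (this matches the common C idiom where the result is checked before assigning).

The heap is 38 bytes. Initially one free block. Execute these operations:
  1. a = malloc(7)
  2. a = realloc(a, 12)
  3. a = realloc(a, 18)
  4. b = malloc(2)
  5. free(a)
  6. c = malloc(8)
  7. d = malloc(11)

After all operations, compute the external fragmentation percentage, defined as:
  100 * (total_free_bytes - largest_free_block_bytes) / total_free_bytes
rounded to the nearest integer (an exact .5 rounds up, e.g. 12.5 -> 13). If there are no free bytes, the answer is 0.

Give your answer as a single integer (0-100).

Op 1: a = malloc(7) -> a = 0; heap: [0-6 ALLOC][7-37 FREE]
Op 2: a = realloc(a, 12) -> a = 0; heap: [0-11 ALLOC][12-37 FREE]
Op 3: a = realloc(a, 18) -> a = 0; heap: [0-17 ALLOC][18-37 FREE]
Op 4: b = malloc(2) -> b = 18; heap: [0-17 ALLOC][18-19 ALLOC][20-37 FREE]
Op 5: free(a) -> (freed a); heap: [0-17 FREE][18-19 ALLOC][20-37 FREE]
Op 6: c = malloc(8) -> c = 0; heap: [0-7 ALLOC][8-17 FREE][18-19 ALLOC][20-37 FREE]
Op 7: d = malloc(11) -> d = 20; heap: [0-7 ALLOC][8-17 FREE][18-19 ALLOC][20-30 ALLOC][31-37 FREE]
Free blocks: [10 7] total_free=17 largest=10 -> 100*(17-10)/17 = 700/17 ≈ 41.176 -> rounds to 41

Answer: 41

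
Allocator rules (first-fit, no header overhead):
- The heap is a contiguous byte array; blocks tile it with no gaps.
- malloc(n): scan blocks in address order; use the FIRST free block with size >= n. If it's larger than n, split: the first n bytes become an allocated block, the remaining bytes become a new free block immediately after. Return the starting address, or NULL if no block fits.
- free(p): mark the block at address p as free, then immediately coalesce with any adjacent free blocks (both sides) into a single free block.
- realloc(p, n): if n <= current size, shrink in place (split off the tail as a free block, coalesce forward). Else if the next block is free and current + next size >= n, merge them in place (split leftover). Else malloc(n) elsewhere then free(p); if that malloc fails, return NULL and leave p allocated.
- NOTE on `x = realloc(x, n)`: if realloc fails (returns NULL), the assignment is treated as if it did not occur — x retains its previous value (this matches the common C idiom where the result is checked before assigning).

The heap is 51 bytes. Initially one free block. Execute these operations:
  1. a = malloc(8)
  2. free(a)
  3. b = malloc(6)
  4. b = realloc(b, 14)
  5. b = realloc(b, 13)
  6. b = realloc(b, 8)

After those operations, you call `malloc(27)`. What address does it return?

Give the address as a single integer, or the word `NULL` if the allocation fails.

Op 1: a = malloc(8) -> a = 0; heap: [0-7 ALLOC][8-50 FREE]
Op 2: free(a) -> (freed a); heap: [0-50 FREE]
Op 3: b = malloc(6) -> b = 0; heap: [0-5 ALLOC][6-50 FREE]
Op 4: b = realloc(b, 14) -> b = 0; heap: [0-13 ALLOC][14-50 FREE]
Op 5: b = realloc(b, 13) -> b = 0; heap: [0-12 ALLOC][13-50 FREE]
Op 6: b = realloc(b, 8) -> b = 0; heap: [0-7 ALLOC][8-50 FREE]
malloc(27): first-fit scan over [0-7 ALLOC][8-50 FREE] -> 8

Answer: 8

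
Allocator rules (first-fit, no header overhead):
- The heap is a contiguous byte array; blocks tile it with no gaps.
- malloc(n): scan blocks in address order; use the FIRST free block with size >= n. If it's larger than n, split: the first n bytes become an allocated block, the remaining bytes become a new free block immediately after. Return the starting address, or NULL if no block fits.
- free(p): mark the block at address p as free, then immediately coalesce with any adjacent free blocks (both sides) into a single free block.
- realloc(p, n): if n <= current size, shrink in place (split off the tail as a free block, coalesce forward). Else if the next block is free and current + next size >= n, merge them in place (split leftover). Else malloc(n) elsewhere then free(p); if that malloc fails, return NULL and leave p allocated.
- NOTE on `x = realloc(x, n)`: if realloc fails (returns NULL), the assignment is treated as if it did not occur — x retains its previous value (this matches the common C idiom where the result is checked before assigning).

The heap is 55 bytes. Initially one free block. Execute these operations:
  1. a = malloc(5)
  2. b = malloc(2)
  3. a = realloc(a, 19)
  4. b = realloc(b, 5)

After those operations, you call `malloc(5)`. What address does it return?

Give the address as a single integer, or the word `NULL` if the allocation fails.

Op 1: a = malloc(5) -> a = 0; heap: [0-4 ALLOC][5-54 FREE]
Op 2: b = malloc(2) -> b = 5; heap: [0-4 ALLOC][5-6 ALLOC][7-54 FREE]
Op 3: a = realloc(a, 19) -> a = 7; heap: [0-4 FREE][5-6 ALLOC][7-25 ALLOC][26-54 FREE]
Op 4: b = realloc(b, 5) -> b = 0; heap: [0-4 ALLOC][5-6 FREE][7-25 ALLOC][26-54 FREE]
malloc(5): first-fit scan over [0-4 ALLOC][5-6 FREE][7-25 ALLOC][26-54 FREE] -> 26

Answer: 26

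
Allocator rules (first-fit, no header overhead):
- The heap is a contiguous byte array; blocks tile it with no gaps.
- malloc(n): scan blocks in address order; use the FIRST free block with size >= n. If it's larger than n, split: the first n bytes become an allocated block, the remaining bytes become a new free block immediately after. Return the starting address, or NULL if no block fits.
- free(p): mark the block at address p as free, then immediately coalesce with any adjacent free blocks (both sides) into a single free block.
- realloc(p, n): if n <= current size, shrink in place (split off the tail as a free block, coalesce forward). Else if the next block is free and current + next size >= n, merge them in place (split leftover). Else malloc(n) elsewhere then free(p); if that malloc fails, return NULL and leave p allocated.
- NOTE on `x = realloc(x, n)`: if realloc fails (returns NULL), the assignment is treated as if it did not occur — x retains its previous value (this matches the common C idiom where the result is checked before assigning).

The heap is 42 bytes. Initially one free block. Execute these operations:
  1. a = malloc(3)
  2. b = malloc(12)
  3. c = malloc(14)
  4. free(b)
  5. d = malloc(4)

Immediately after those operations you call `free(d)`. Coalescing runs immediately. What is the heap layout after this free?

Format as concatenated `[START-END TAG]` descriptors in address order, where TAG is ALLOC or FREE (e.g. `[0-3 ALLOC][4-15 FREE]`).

Answer: [0-2 ALLOC][3-14 FREE][15-28 ALLOC][29-41 FREE]

Derivation:
Op 1: a = malloc(3) -> a = 0; heap: [0-2 ALLOC][3-41 FREE]
Op 2: b = malloc(12) -> b = 3; heap: [0-2 ALLOC][3-14 ALLOC][15-41 FREE]
Op 3: c = malloc(14) -> c = 15; heap: [0-2 ALLOC][3-14 ALLOC][15-28 ALLOC][29-41 FREE]
Op 4: free(b) -> (freed b); heap: [0-2 ALLOC][3-14 FREE][15-28 ALLOC][29-41 FREE]
Op 5: d = malloc(4) -> d = 3; heap: [0-2 ALLOC][3-6 ALLOC][7-14 FREE][15-28 ALLOC][29-41 FREE]
free(d): d = 3 -> block [3-6 ALLOC]; mark free, coalesce with adjacent free neighbors -> [0-2 ALLOC][3-14 FREE][15-28 ALLOC][29-41 FREE]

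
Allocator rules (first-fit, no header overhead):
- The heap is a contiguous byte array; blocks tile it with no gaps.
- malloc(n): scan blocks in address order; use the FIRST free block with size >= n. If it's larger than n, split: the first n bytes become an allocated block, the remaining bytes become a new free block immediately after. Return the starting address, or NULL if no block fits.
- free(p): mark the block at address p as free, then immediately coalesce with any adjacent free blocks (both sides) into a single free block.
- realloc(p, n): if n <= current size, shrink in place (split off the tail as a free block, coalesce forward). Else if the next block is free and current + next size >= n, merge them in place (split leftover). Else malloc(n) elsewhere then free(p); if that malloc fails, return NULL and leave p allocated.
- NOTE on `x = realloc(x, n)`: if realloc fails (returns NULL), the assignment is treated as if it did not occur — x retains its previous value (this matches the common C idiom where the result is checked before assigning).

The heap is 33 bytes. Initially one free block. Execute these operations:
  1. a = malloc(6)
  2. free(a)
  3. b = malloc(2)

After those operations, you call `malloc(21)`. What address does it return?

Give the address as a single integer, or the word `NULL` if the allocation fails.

Op 1: a = malloc(6) -> a = 0; heap: [0-5 ALLOC][6-32 FREE]
Op 2: free(a) -> (freed a); heap: [0-32 FREE]
Op 3: b = malloc(2) -> b = 0; heap: [0-1 ALLOC][2-32 FREE]
malloc(21): first-fit scan over [0-1 ALLOC][2-32 FREE] -> 2

Answer: 2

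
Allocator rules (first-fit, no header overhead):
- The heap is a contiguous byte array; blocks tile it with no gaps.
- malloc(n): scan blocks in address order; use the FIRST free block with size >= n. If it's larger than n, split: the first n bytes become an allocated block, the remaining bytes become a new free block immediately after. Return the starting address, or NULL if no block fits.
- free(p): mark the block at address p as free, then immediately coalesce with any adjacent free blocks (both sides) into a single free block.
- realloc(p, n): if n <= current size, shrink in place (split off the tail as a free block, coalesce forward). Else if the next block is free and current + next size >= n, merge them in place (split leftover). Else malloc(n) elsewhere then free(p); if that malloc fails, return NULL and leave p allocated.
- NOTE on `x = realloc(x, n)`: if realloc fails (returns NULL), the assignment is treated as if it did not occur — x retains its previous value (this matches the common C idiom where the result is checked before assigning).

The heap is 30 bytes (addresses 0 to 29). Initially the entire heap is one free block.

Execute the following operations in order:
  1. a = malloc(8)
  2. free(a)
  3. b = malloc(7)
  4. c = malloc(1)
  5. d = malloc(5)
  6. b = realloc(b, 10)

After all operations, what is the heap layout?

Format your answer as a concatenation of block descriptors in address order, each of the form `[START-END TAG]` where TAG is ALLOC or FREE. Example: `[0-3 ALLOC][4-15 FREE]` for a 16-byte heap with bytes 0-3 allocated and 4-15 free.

Answer: [0-6 FREE][7-7 ALLOC][8-12 ALLOC][13-22 ALLOC][23-29 FREE]

Derivation:
Op 1: a = malloc(8) -> a = 0; heap: [0-7 ALLOC][8-29 FREE]
Op 2: free(a) -> (freed a); heap: [0-29 FREE]
Op 3: b = malloc(7) -> b = 0; heap: [0-6 ALLOC][7-29 FREE]
Op 4: c = malloc(1) -> c = 7; heap: [0-6 ALLOC][7-7 ALLOC][8-29 FREE]
Op 5: d = malloc(5) -> d = 8; heap: [0-6 ALLOC][7-7 ALLOC][8-12 ALLOC][13-29 FREE]
Op 6: b = realloc(b, 10) -> b = 13; heap: [0-6 FREE][7-7 ALLOC][8-12 ALLOC][13-22 ALLOC][23-29 FREE]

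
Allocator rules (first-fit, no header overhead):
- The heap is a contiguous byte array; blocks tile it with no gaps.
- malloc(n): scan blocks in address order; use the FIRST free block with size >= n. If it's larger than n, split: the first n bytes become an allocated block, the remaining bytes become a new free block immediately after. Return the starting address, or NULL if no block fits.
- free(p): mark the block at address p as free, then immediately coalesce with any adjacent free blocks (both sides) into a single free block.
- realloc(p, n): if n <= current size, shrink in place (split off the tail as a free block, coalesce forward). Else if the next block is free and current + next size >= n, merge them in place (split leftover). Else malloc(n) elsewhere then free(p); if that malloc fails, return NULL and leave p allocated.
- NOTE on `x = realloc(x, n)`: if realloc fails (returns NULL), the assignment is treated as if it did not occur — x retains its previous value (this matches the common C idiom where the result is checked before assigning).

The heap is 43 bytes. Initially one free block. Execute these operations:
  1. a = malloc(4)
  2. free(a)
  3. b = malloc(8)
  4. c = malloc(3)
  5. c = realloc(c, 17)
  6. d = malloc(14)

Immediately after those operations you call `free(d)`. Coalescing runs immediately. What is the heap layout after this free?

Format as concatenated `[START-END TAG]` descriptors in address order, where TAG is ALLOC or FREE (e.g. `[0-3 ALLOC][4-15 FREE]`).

Op 1: a = malloc(4) -> a = 0; heap: [0-3 ALLOC][4-42 FREE]
Op 2: free(a) -> (freed a); heap: [0-42 FREE]
Op 3: b = malloc(8) -> b = 0; heap: [0-7 ALLOC][8-42 FREE]
Op 4: c = malloc(3) -> c = 8; heap: [0-7 ALLOC][8-10 ALLOC][11-42 FREE]
Op 5: c = realloc(c, 17) -> c = 8; heap: [0-7 ALLOC][8-24 ALLOC][25-42 FREE]
Op 6: d = malloc(14) -> d = 25; heap: [0-7 ALLOC][8-24 ALLOC][25-38 ALLOC][39-42 FREE]
free(d): d = 25 -> block [25-38 ALLOC]; mark free, coalesce with adjacent free neighbors -> [0-7 ALLOC][8-24 ALLOC][25-42 FREE]

Answer: [0-7 ALLOC][8-24 ALLOC][25-42 FREE]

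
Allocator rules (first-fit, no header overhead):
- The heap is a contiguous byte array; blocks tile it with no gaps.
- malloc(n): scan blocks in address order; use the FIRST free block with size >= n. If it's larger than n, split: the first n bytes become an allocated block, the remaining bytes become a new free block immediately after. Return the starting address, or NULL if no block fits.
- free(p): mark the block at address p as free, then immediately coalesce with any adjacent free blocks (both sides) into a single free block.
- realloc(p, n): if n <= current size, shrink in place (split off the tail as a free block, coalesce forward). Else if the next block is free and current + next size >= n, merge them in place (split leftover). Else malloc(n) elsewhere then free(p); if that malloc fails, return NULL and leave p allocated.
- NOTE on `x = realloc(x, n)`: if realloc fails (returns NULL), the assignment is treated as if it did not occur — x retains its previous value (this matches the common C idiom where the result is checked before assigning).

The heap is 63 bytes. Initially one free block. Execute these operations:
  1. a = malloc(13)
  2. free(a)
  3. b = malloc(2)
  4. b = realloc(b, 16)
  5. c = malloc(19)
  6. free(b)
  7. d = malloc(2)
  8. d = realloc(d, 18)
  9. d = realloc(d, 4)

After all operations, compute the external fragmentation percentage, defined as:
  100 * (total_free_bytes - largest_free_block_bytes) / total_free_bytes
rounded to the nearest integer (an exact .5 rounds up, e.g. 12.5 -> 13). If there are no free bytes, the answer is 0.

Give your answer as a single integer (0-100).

Op 1: a = malloc(13) -> a = 0; heap: [0-12 ALLOC][13-62 FREE]
Op 2: free(a) -> (freed a); heap: [0-62 FREE]
Op 3: b = malloc(2) -> b = 0; heap: [0-1 ALLOC][2-62 FREE]
Op 4: b = realloc(b, 16) -> b = 0; heap: [0-15 ALLOC][16-62 FREE]
Op 5: c = malloc(19) -> c = 16; heap: [0-15 ALLOC][16-34 ALLOC][35-62 FREE]
Op 6: free(b) -> (freed b); heap: [0-15 FREE][16-34 ALLOC][35-62 FREE]
Op 7: d = malloc(2) -> d = 0; heap: [0-1 ALLOC][2-15 FREE][16-34 ALLOC][35-62 FREE]
Op 8: d = realloc(d, 18) -> d = 35; heap: [0-15 FREE][16-34 ALLOC][35-52 ALLOC][53-62 FREE]
Op 9: d = realloc(d, 4) -> d = 35; heap: [0-15 FREE][16-34 ALLOC][35-38 ALLOC][39-62 FREE]
Free blocks: [16 24] total_free=40 largest=24 -> 100*(40-24)/40 = 1600/40 = 40

Answer: 40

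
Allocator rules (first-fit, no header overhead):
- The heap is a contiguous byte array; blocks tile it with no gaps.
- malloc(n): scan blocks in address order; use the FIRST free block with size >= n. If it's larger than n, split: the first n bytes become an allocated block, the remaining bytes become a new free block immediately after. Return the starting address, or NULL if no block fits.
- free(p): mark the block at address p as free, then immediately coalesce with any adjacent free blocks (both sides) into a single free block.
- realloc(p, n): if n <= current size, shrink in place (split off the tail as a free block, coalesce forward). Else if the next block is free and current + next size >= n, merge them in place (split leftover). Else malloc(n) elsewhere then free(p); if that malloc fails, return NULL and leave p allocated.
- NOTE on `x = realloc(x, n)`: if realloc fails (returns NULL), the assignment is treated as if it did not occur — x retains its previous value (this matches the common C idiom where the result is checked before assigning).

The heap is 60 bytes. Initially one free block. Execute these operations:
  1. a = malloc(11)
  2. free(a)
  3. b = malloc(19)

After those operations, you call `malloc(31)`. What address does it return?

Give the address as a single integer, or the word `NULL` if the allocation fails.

Answer: 19

Derivation:
Op 1: a = malloc(11) -> a = 0; heap: [0-10 ALLOC][11-59 FREE]
Op 2: free(a) -> (freed a); heap: [0-59 FREE]
Op 3: b = malloc(19) -> b = 0; heap: [0-18 ALLOC][19-59 FREE]
malloc(31): first-fit scan over [0-18 ALLOC][19-59 FREE] -> 19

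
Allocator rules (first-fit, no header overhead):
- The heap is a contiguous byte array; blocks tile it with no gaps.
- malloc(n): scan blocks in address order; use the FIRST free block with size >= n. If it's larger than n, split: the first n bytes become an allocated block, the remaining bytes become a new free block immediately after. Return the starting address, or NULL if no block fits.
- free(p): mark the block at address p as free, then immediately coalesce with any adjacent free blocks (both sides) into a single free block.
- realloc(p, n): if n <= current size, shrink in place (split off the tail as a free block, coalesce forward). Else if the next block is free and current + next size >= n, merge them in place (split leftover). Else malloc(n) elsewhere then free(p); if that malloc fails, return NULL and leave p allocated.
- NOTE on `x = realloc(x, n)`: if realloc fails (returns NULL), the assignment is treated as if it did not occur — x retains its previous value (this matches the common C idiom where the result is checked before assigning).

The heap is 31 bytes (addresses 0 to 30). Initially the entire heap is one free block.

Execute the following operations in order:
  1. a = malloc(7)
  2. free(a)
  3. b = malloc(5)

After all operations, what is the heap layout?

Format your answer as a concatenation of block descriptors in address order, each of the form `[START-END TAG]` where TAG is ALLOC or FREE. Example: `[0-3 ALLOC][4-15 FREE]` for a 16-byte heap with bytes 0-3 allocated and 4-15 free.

Op 1: a = malloc(7) -> a = 0; heap: [0-6 ALLOC][7-30 FREE]
Op 2: free(a) -> (freed a); heap: [0-30 FREE]
Op 3: b = malloc(5) -> b = 0; heap: [0-4 ALLOC][5-30 FREE]

Answer: [0-4 ALLOC][5-30 FREE]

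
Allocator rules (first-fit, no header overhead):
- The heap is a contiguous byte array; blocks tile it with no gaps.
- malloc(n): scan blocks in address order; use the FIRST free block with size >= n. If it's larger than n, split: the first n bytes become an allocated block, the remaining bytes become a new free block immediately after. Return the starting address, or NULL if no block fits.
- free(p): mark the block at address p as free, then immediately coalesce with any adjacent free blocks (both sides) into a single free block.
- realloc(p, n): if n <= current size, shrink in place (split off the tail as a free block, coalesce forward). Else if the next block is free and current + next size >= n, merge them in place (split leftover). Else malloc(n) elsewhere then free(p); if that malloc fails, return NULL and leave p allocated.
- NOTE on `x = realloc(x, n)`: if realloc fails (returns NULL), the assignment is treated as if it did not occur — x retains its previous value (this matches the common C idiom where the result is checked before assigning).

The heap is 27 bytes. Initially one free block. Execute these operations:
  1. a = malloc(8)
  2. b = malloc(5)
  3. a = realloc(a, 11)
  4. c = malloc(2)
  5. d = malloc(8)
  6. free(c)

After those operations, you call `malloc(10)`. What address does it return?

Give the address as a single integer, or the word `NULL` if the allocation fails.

Op 1: a = malloc(8) -> a = 0; heap: [0-7 ALLOC][8-26 FREE]
Op 2: b = malloc(5) -> b = 8; heap: [0-7 ALLOC][8-12 ALLOC][13-26 FREE]
Op 3: a = realloc(a, 11) -> a = 13; heap: [0-7 FREE][8-12 ALLOC][13-23 ALLOC][24-26 FREE]
Op 4: c = malloc(2) -> c = 0; heap: [0-1 ALLOC][2-7 FREE][8-12 ALLOC][13-23 ALLOC][24-26 FREE]
Op 5: d = malloc(8) -> d = NULL; heap: [0-1 ALLOC][2-7 FREE][8-12 ALLOC][13-23 ALLOC][24-26 FREE]
Op 6: free(c) -> (freed c); heap: [0-7 FREE][8-12 ALLOC][13-23 ALLOC][24-26 FREE]
malloc(10): first-fit scan over [0-7 FREE][8-12 ALLOC][13-23 ALLOC][24-26 FREE] -> NULL

Answer: NULL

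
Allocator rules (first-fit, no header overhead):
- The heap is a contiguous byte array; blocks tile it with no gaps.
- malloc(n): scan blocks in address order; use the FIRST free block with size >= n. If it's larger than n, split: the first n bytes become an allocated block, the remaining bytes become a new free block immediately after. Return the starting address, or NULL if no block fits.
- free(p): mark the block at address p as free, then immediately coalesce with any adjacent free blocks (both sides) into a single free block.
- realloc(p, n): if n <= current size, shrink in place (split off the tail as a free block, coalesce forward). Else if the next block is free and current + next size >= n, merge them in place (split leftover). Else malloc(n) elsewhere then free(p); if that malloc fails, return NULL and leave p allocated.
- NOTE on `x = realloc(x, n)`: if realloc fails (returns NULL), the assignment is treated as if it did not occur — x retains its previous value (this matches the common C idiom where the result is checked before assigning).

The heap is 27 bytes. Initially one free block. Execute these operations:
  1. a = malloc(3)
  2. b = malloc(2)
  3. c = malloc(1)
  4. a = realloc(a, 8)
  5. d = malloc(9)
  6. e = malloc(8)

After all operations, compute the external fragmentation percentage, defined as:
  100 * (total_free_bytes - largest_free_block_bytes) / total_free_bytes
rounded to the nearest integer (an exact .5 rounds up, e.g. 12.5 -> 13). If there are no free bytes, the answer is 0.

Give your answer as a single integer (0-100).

Op 1: a = malloc(3) -> a = 0; heap: [0-2 ALLOC][3-26 FREE]
Op 2: b = malloc(2) -> b = 3; heap: [0-2 ALLOC][3-4 ALLOC][5-26 FREE]
Op 3: c = malloc(1) -> c = 5; heap: [0-2 ALLOC][3-4 ALLOC][5-5 ALLOC][6-26 FREE]
Op 4: a = realloc(a, 8) -> a = 6; heap: [0-2 FREE][3-4 ALLOC][5-5 ALLOC][6-13 ALLOC][14-26 FREE]
Op 5: d = malloc(9) -> d = 14; heap: [0-2 FREE][3-4 ALLOC][5-5 ALLOC][6-13 ALLOC][14-22 ALLOC][23-26 FREE]
Op 6: e = malloc(8) -> e = NULL; heap: [0-2 FREE][3-4 ALLOC][5-5 ALLOC][6-13 ALLOC][14-22 ALLOC][23-26 FREE]
Free blocks: [3 4] total_free=7 largest=4 -> 100*(7-4)/7 = 300/7 ≈ 42.857 -> rounds to 43

Answer: 43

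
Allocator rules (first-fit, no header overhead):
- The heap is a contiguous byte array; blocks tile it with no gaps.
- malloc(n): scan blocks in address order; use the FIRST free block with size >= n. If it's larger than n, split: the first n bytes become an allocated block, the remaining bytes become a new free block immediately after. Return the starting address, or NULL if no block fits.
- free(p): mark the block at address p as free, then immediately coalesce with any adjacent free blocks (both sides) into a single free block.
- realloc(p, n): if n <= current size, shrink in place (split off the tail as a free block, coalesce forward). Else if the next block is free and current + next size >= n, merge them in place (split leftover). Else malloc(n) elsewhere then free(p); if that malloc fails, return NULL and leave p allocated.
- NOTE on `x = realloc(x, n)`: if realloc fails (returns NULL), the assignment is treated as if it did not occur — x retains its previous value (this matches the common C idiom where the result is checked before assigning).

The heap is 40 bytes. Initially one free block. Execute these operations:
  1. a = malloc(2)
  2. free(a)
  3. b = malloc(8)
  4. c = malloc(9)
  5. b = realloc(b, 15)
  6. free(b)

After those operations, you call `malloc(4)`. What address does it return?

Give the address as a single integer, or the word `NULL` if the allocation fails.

Answer: 0

Derivation:
Op 1: a = malloc(2) -> a = 0; heap: [0-1 ALLOC][2-39 FREE]
Op 2: free(a) -> (freed a); heap: [0-39 FREE]
Op 3: b = malloc(8) -> b = 0; heap: [0-7 ALLOC][8-39 FREE]
Op 4: c = malloc(9) -> c = 8; heap: [0-7 ALLOC][8-16 ALLOC][17-39 FREE]
Op 5: b = realloc(b, 15) -> b = 17; heap: [0-7 FREE][8-16 ALLOC][17-31 ALLOC][32-39 FREE]
Op 6: free(b) -> (freed b); heap: [0-7 FREE][8-16 ALLOC][17-39 FREE]
malloc(4): first-fit scan over [0-7 FREE][8-16 ALLOC][17-39 FREE] -> 0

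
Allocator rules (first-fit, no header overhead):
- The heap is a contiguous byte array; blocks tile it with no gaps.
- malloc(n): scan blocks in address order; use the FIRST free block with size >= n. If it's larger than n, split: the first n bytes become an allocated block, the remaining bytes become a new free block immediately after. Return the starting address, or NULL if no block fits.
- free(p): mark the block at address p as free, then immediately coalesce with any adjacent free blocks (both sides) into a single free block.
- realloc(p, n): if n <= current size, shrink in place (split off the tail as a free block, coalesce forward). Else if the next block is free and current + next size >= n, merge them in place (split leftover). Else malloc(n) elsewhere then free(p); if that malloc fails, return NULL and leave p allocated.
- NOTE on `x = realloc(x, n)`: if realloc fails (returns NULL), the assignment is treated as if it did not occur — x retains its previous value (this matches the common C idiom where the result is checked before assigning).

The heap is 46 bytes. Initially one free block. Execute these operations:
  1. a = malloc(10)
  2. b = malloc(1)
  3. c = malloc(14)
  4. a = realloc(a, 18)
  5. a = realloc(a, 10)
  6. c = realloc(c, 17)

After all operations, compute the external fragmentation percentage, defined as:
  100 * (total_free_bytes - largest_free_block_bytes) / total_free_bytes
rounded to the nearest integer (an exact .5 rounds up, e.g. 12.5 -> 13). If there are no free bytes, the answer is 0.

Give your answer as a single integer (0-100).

Answer: 48

Derivation:
Op 1: a = malloc(10) -> a = 0; heap: [0-9 ALLOC][10-45 FREE]
Op 2: b = malloc(1) -> b = 10; heap: [0-9 ALLOC][10-10 ALLOC][11-45 FREE]
Op 3: c = malloc(14) -> c = 11; heap: [0-9 ALLOC][10-10 ALLOC][11-24 ALLOC][25-45 FREE]
Op 4: a = realloc(a, 18) -> a = 25; heap: [0-9 FREE][10-10 ALLOC][11-24 ALLOC][25-42 ALLOC][43-45 FREE]
Op 5: a = realloc(a, 10) -> a = 25; heap: [0-9 FREE][10-10 ALLOC][11-24 ALLOC][25-34 ALLOC][35-45 FREE]
Op 6: c = realloc(c, 17) -> NULL (c unchanged); heap: [0-9 FREE][10-10 ALLOC][11-24 ALLOC][25-34 ALLOC][35-45 FREE]
Free blocks: [10 11] total_free=21 largest=11 -> 100*(21-11)/21 = 1000/21 ≈ 47.619 -> rounds to 48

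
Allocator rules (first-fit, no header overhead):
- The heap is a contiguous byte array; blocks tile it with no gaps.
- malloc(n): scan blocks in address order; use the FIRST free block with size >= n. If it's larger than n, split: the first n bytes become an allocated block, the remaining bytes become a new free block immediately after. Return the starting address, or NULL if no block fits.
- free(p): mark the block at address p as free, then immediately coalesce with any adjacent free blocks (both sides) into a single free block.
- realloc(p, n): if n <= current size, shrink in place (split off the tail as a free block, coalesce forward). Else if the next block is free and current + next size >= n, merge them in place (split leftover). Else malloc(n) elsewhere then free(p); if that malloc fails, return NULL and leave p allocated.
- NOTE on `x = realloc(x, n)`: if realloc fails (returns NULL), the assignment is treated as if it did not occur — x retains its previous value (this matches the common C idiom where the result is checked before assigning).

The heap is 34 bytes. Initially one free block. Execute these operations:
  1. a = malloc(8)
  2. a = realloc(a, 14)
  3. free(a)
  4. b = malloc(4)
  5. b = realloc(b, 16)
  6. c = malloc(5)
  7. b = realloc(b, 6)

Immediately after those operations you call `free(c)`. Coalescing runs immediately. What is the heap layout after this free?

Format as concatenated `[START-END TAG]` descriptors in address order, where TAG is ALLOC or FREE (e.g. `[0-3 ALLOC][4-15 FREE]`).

Op 1: a = malloc(8) -> a = 0; heap: [0-7 ALLOC][8-33 FREE]
Op 2: a = realloc(a, 14) -> a = 0; heap: [0-13 ALLOC][14-33 FREE]
Op 3: free(a) -> (freed a); heap: [0-33 FREE]
Op 4: b = malloc(4) -> b = 0; heap: [0-3 ALLOC][4-33 FREE]
Op 5: b = realloc(b, 16) -> b = 0; heap: [0-15 ALLOC][16-33 FREE]
Op 6: c = malloc(5) -> c = 16; heap: [0-15 ALLOC][16-20 ALLOC][21-33 FREE]
Op 7: b = realloc(b, 6) -> b = 0; heap: [0-5 ALLOC][6-15 FREE][16-20 ALLOC][21-33 FREE]
free(c): c = 16 -> block [16-20 ALLOC]; mark free, coalesce with adjacent free neighbors -> [0-5 ALLOC][6-33 FREE]

Answer: [0-5 ALLOC][6-33 FREE]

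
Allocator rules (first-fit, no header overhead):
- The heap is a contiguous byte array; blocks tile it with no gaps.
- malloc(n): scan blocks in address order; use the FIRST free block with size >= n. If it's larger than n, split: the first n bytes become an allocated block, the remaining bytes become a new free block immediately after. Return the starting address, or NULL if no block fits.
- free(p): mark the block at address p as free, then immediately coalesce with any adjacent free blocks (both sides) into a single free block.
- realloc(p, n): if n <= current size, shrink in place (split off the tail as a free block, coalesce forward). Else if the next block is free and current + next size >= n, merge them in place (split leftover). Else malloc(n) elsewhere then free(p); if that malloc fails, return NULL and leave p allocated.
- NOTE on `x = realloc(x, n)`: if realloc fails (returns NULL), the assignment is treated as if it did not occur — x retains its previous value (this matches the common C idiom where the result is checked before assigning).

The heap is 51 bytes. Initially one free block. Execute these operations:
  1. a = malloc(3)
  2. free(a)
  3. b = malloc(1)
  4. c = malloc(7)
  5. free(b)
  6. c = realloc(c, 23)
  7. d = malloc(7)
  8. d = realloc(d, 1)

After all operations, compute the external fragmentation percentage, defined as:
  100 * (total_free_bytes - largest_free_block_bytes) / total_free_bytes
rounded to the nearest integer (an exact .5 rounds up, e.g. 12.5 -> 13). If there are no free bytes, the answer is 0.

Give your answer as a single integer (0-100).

Answer: 4

Derivation:
Op 1: a = malloc(3) -> a = 0; heap: [0-2 ALLOC][3-50 FREE]
Op 2: free(a) -> (freed a); heap: [0-50 FREE]
Op 3: b = malloc(1) -> b = 0; heap: [0-0 ALLOC][1-50 FREE]
Op 4: c = malloc(7) -> c = 1; heap: [0-0 ALLOC][1-7 ALLOC][8-50 FREE]
Op 5: free(b) -> (freed b); heap: [0-0 FREE][1-7 ALLOC][8-50 FREE]
Op 6: c = realloc(c, 23) -> c = 1; heap: [0-0 FREE][1-23 ALLOC][24-50 FREE]
Op 7: d = malloc(7) -> d = 24; heap: [0-0 FREE][1-23 ALLOC][24-30 ALLOC][31-50 FREE]
Op 8: d = realloc(d, 1) -> d = 24; heap: [0-0 FREE][1-23 ALLOC][24-24 ALLOC][25-50 FREE]
Free blocks: [1 26] total_free=27 largest=26 -> 100*(27-26)/27 = 100/27 ≈ 3.704 -> rounds to 4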